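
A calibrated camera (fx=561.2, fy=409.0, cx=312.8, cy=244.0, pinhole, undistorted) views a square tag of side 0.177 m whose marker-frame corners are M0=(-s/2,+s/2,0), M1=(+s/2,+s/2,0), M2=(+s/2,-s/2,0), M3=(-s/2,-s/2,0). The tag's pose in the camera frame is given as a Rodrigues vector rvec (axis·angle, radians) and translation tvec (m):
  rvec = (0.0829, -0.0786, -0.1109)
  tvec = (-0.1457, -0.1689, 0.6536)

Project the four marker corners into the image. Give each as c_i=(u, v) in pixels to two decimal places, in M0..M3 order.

Intrinsics K: fx=561.2, fy=409.0, cx=312.8, cy=244.0
Marker side s = 0.177 m; corners in marker frame (Z=0):
  M0 = (-0.0885, +0.0885, 0)
  M1 = (+0.0885, +0.0885, 0)
  M2 = (+0.0885, -0.0885, 0)
  M3 = (-0.0885, -0.0885, 0)
rvec = (0.0829, -0.0786, -0.1109), |rvec| = θ = 0.15921 rad = 9.122°
Rodrigues: sinθ=0.15854, 1−cosθ=0.01265; R = I + sinθ·[k]× + (1−cosθ)·[k]×²:
    [+0.99078 +0.10718 -0.08286]
    [-0.11368 +0.99043 -0.07820]
    [+0.07368 +0.08690 +0.99349]
t = (-0.1457, -0.1689, 0.6536) m
M0: Pc = R·M0+t = (-0.22390, -0.07119, +0.65477); u = 561.2·(-0.22390)/0.65477 + 312.8 = 120.8976, v = 409.0·(-0.07119)/0.65477 + 244.0 = 199.5341
M1: Pc = R·M1+t = (-0.04853, -0.09131, +0.66781); u = 561.2·(-0.04853)/0.66781 + 312.8 = 272.0172, v = 409.0·(-0.09131)/0.66781 + 244.0 = 188.0789
M2: Pc = R·M2+t = (-0.06750, -0.26661, +0.65243); u = 561.2·(-0.06750)/0.65243 + 312.8 = 254.7374, v = 409.0·(-0.26661)/0.65243 + 244.0 = 76.8629
M3: Pc = R·M3+t = (-0.24287, -0.24649, +0.63939); u = 561.2·(-0.24287)/0.63939 + 312.8 = 99.6300, v = 409.0·(-0.24649)/0.63939 + 244.0 = 86.3253

c0=(120.90, 199.53) c1=(272.02, 188.08) c2=(254.74, 76.86) c3=(99.63, 86.33)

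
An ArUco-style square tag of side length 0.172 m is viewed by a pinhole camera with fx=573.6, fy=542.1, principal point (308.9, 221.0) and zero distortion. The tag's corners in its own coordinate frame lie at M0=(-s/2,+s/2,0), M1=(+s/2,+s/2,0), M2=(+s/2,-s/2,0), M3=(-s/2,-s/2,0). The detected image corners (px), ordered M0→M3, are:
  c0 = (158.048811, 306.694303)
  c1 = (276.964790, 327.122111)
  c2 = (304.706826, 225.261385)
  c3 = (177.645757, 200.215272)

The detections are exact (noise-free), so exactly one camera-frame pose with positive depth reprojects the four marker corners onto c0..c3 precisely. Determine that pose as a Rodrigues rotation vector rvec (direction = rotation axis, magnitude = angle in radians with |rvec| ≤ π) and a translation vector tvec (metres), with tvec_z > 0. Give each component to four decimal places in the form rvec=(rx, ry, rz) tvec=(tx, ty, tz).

rvec=(0.3526, -0.0958, 0.2272) tvec=(-0.1095, 0.0671, 0.7938)

Intrinsics K: fx=573.6, fy=542.1, cx=308.9, cy=221.0
Marker side s = 0.172 m; corners in marker frame (Z=0):
  M0 = (-0.0860, +0.0860, 0)
  M1 = (+0.0860, +0.0860, 0)
  M2 = (+0.0860, -0.0860, 0)
  M3 = (-0.0860, -0.0860, 0)
Detected image corners:
  c0 = (158.048811, 306.694303) px
  c1 = (276.964790, 327.122111) px
  c2 = (304.706826, 225.261385) px
  c3 = (177.645757, 200.215272) px
Planar DLT: solve 8×8 A·h = b for H (H[2,2]=1):
  H  [+752.43452 -42.28943 +229.79867]
  H  [+175.85965 +715.90991 +266.85468]
  H  [+0.16671 +0.41712 +1.00000]
B = K⁻¹H; ‖b₁‖=1.259694, ‖b₂‖=1.259694; λ = 2/(‖b₁‖+‖b₂‖) = 0.793844, sign → tz>0 ⇒ λ=+0.793844
r₁ = λ·B[:,0] = (+0.97007,+0.20357,+0.13234); r₂ = λ·B[:,1] = (-0.23685,+0.91338,+0.33113)
r₃ = r₁×r₂ = (-0.05347,-0.35257,+0.93426); SVD([r₁ r₂ r₃]) → R = UVᵀ:
  R  [+0.97007 -0.23685 -0.05347]
  R  [+0.20357 +0.91338 -0.35257]
  R  [+0.13234 +0.33113 +0.93426]
t = (-0.10947, +0.06715, +0.79384) m
tr R = 2.817708; θ = arccos((tr R − 1)/2) = 0.430269 rad = 24.653°
axis k = ((R−Rᵀ)₃₂, (R−Rᵀ)₁₃, (R−Rᵀ)₂₁) / (2 sinθ) = (+0.819553, -0.222739, +0.527940)
rvec = θ·k = (+0.352628, -0.095838, +0.227156)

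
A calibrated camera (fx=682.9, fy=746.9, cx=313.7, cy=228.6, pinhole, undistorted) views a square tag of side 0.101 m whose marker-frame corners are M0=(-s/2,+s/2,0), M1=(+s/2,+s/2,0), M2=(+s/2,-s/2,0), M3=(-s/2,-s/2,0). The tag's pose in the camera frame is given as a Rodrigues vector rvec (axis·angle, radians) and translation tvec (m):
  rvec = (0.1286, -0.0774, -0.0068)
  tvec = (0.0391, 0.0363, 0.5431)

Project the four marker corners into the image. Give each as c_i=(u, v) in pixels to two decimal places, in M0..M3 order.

c0=(299.74, 347.64) c1=(424.18, 344.37) c2=(426.60, 208.74) c3=(299.16, 210.11)

Intrinsics K: fx=682.9, fy=746.9, cx=313.7, cy=228.6
Marker side s = 0.101 m; corners in marker frame (Z=0):
  M0 = (-0.0505, +0.0505, 0)
  M1 = (+0.0505, +0.0505, 0)
  M2 = (+0.0505, -0.0505, 0)
  M3 = (-0.0505, -0.0505, 0)
rvec = (0.1286, -0.0774, -0.0068), |rvec| = θ = 0.15025 rad = 8.609°
Rodrigues: sinθ=0.14968, 1−cosθ=0.01127; R = I + sinθ·[k]× + (1−cosθ)·[k]×²:
    [+0.99699 +0.00181 -0.07755]
    [-0.01174 +0.99172 -0.12785]
    [+0.07667 +0.12838 +0.98876]
t = (0.0391, 0.0363, 0.5431) m
M0: Pc = R·M0+t = (-0.01116, +0.08698, +0.54571); u = 682.9·(-0.01116)/0.54571 + 313.7 = 299.7387, v = 746.9·(+0.08698)/0.54571 + 228.6 = 347.6403
M1: Pc = R·M1+t = (+0.08954, +0.08579, +0.55346); u = 682.9·(+0.08954)/0.55346 + 313.7 = 424.1810, v = 746.9·(+0.08579)/0.55346 + 228.6 = 344.3743
M2: Pc = R·M2+t = (+0.08936, -0.01438, +0.54049); u = 682.9·(+0.08936)/0.54049 + 313.7 = 426.6008, v = 746.9·(-0.01438)/0.54049 + 228.6 = 208.7352
M3: Pc = R·M3+t = (-0.01134, -0.01319, +0.53274); u = 682.9·(-0.01134)/0.53274 + 313.7 = 299.1649, v = 746.9·(-0.01319)/0.53274 + 228.6 = 210.1091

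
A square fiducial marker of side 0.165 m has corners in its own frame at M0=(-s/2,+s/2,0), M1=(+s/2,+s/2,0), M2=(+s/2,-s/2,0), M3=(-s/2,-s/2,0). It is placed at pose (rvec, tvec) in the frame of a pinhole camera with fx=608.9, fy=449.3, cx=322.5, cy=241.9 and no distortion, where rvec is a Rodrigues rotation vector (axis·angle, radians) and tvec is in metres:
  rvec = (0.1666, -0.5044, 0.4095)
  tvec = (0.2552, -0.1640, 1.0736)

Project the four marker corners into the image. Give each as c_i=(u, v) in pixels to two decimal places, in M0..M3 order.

Intrinsics K: fx=608.9, fy=449.3, cx=322.5, cy=241.9
Marker side s = 0.165 m; corners in marker frame (Z=0):
  M0 = (-0.0825, +0.0825, 0)
  M1 = (+0.0825, +0.0825, 0)
  M2 = (+0.0825, -0.0825, 0)
  M3 = (-0.0825, -0.0825, 0)
rvec = (0.1666, -0.5044, 0.4095), |rvec| = θ = 0.67072 rad = 38.429°
Rodrigues: sinθ=0.62155, 1−cosθ=0.21663; R = I + sinθ·[k]× + (1−cosθ)·[k]×²:
    [+0.79674 -0.41994 -0.43457]
    [+0.33902 +0.90589 -0.25385]
    [+0.50027 +0.05492 +0.86412]
t = (0.2552, -0.1640, 1.0736) m
M0: Pc = R·M0+t = (+0.15482, -0.11723, +1.03686); u = 608.9·(+0.15482)/1.03686 + 322.5 = 413.4208, v = 449.3·(-0.11723)/1.03686 + 241.9 = 191.0996
M1: Pc = R·M1+t = (+0.28629, -0.06130, +1.11940); u = 608.9·(+0.28629)/1.11940 + 322.5 = 478.2251, v = 449.3·(-0.06130)/1.11940 + 241.9 = 217.2975
M2: Pc = R·M2+t = (+0.35558, -0.21077, +1.11034); u = 608.9·(+0.35558)/1.11034 + 322.5 = 517.4946, v = 449.3·(-0.21077)/1.11034 + 241.9 = 156.6131
M3: Pc = R·M3+t = (+0.22411, -0.26670, +1.02780); u = 608.9·(+0.22411)/1.02780 + 322.5 = 455.2727, v = 449.3·(-0.26670)/1.02780 + 241.9 = 125.3105

c0=(413.42, 191.10) c1=(478.23, 217.30) c2=(517.49, 156.61) c3=(455.27, 125.31)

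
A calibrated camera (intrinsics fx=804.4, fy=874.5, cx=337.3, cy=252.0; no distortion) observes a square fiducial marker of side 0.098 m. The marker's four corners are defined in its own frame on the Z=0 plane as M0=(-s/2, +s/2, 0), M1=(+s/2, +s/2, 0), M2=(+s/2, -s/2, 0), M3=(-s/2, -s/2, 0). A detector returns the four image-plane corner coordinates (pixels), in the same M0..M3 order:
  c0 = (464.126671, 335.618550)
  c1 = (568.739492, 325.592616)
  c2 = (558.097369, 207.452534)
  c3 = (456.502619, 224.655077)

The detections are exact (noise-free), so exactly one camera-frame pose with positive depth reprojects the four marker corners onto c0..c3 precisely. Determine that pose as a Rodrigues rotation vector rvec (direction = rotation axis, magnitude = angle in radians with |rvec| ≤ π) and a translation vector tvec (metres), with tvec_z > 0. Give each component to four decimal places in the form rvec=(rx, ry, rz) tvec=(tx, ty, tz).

Intrinsics K: fx=804.4, fy=874.5, cx=337.3, cy=252.0
Marker side s = 0.098 m; corners in marker frame (Z=0):
  M0 = (-0.0490, +0.0490, 0)
  M1 = (+0.0490, +0.0490, 0)
  M2 = (+0.0490, -0.0490, 0)
  M3 = (-0.0490, -0.0490, 0)
Detected image corners:
  c0 = (464.126671, 335.618550) px
  c1 = (568.739492, 325.592616) px
  c2 = (558.097369, 207.452534) px
  c3 = (456.502619, 224.655077) px
Planar DLT: solve 8×8 A·h = b for H (H[2,2]=1):
  H  [+710.09991 -29.92427 +510.12617]
  H  [-321.86644 +1102.22281 +272.88013]
  H  [-0.66775 -0.23955 +1.00000]
B = K⁻¹H; ‖b₁‖=1.352321, ‖b₂‖=1.352321; λ = 2/(‖b₁‖+‖b₂‖) = 0.739470, sign → tz>0 ⇒ λ=+0.739470
r₁ = λ·B[:,0] = (+0.85983,-0.12988,-0.49378); r₂ = λ·B[:,1] = (+0.04677,+0.98307,-0.17714)
r₃ = r₁×r₂ = (+0.50843,+0.12921,+0.85135); SVD([r₁ r₂ r₃]) → R = UVᵀ:
  R  [+0.85983 +0.04677 +0.50843]
  R  [-0.12988 +0.98307 +0.12921]
  R  [-0.49378 -0.17714 +0.85135]
t = (+0.15888, +0.01766, +0.73947) m
tr R = 2.694261; θ = arccos((tr R − 1)/2) = 0.560234 rad = 32.099°
axis k = ((R−Rᵀ)₃₂, (R−Rᵀ)₁₃, (R−Rᵀ)₂₁) / (2 sinθ) = (-0.288257, +0.943017, -0.166212)
rvec = θ·k = (-0.161492, +0.528311, -0.093118)

rvec=(-0.1615, 0.5283, -0.0931) tvec=(0.1589, 0.0177, 0.7395)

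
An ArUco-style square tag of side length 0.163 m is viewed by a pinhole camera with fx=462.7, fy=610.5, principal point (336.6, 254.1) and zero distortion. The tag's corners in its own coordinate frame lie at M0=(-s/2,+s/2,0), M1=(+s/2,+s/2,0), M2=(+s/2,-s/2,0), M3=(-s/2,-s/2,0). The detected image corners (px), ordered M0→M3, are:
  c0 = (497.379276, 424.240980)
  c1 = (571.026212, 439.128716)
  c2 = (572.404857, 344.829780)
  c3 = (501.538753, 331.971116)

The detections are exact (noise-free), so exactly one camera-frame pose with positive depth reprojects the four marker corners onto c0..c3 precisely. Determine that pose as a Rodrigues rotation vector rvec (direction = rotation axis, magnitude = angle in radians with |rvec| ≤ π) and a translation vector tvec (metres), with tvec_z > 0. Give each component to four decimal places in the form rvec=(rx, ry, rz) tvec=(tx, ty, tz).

rvec=(-0.2690, 0.0879, 0.1414) tvec=(0.4626, 0.2293, 1.0771)

Intrinsics K: fx=462.7, fy=610.5, cx=336.6, cy=254.1
Marker side s = 0.163 m; corners in marker frame (Z=0):
  M0 = (-0.0815, +0.0815, 0)
  M1 = (+0.0815, +0.0815, 0)
  M2 = (+0.0815, -0.0815, 0)
  M3 = (-0.0815, -0.0815, 0)
Detected image corners:
  c0 = (497.379276, 424.240980) px
  c1 = (571.026212, 439.128716) px
  c2 = (572.404857, 344.829780) px
  c3 = (501.538753, 331.971116) px
Planar DLT: solve 8×8 A·h = b for H (H[2,2]=1):
  H  [+390.75854 -145.51916 +535.32645]
  H  [+47.34301 +479.89308 +384.07560]
  H  [-0.09777 -0.23985 +1.00000]
B = K⁻¹H; ‖b₁‖=0.928411, ‖b₂‖=0.928411; λ = 2/(‖b₁‖+‖b₂‖) = 1.077109, sign → tz>0 ⇒ λ=+1.077109
r₁ = λ·B[:,0] = (+0.98625,+0.12736,-0.10531); r₂ = λ·B[:,1] = (-0.15081,+0.95421,-0.25835)
r₃ = r₁×r₂ = (+0.06759,+0.27068,+0.96029); SVD([r₁ r₂ r₃]) → R = UVᵀ:
  R  [+0.98625 -0.15081 +0.06759]
  R  [+0.12736 +0.95421 +0.27068]
  R  [-0.10531 -0.25835 +0.96029]
t = (+0.46261, +0.22932, +1.07711) m
tr R = 2.900751; θ = arccos((tr R − 1)/2) = 0.316355 rad = 18.126°
axis k = ((R−Rᵀ)₃₂, (R−Rᵀ)₁₃, (R−Rᵀ)₂₁) / (2 sinθ) = (-0.850243, +0.277880, +0.447068)
rvec = θ·k = (-0.268979, +0.087909, +0.141432)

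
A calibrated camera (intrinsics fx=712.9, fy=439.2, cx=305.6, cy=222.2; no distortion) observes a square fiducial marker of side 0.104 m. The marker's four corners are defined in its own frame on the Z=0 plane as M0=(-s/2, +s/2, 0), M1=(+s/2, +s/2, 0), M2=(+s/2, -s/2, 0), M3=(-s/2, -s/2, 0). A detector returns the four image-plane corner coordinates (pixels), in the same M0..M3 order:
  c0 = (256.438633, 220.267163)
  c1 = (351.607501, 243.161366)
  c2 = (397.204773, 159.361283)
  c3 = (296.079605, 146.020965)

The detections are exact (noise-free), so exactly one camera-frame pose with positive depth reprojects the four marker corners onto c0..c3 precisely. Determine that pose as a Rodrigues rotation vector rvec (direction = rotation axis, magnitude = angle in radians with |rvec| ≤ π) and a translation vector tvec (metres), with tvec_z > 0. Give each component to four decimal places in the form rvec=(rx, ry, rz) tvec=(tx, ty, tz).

Intrinsics K: fx=712.9, fy=439.2, cx=305.6, cy=222.2
Marker side s = 0.104 m; corners in marker frame (Z=0):
  M0 = (-0.0520, +0.0520, 0)
  M1 = (+0.0520, +0.0520, 0)
  M2 = (+0.0520, -0.0520, 0)
  M3 = (-0.0520, -0.0520, 0)
Detected image corners:
  c0 = (256.438633, 220.267163) px
  c1 = (351.607501, 243.161366) px
  c2 = (397.204773, 159.361283) px
  c3 = (296.079605, 146.020965) px
Planar DLT: solve 8×8 A·h = b for H (H[2,2]=1):
  H  [+560.07521 -384.74839 +322.24490]
  H  [-52.21517 +770.78472 +191.79449]
  H  [-1.17891 +0.07160 +1.00000]
B = K⁻¹H; ‖b₁‖=1.812337, ‖b₂‖=1.812337; λ = 2/(‖b₁‖+‖b₂‖) = 0.551774, sign → tz>0 ⇒ λ=+0.551774
r₁ = λ·B[:,0] = (+0.71234,+0.26350,-0.65049); r₂ = λ·B[:,1] = (-0.31473,+0.94836,+0.03951)
r₃ = r₁×r₂ = (+0.62731,+0.17658,+0.75848); SVD([r₁ r₂ r₃]) → R = UVᵀ:
  R  [+0.71234 -0.31473 +0.62731]
  R  [+0.26350 +0.94836 +0.17658]
  R  [-0.65049 +0.03951 +0.75848]
t = (+0.01288, -0.03820, +0.55177) m
tr R = 2.419181; θ = arccos((tr R − 1)/2) = 0.781880 rad = 44.798°
axis k = ((R−Rᵀ)₃₂, (R−Rᵀ)₁₃, (R−Rᵀ)₂₁) / (2 sinθ) = (-0.097269, +0.906742, +0.410313)
rvec = θ·k = (-0.076052, +0.708963, +0.320816)

rvec=(-0.0761, 0.7090, 0.3208) tvec=(0.0129, -0.0382, 0.5518)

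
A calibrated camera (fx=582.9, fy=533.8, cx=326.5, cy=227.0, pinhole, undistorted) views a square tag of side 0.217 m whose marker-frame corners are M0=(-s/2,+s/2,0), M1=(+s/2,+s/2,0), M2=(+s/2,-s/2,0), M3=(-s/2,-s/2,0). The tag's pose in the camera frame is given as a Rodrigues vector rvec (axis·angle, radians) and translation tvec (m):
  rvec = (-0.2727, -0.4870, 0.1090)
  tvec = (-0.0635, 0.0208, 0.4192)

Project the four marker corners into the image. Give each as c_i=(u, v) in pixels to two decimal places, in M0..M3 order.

c0=(46.92, 394.30) c1=(363.41, 401.69) c2=(368.64, 157.47) c3=(101.99, 92.26)

Intrinsics K: fx=582.9, fy=533.8, cx=326.5, cy=227.0
Marker side s = 0.217 m; corners in marker frame (Z=0):
  M0 = (-0.1085, +0.1085, 0)
  M1 = (+0.1085, +0.1085, 0)
  M2 = (+0.1085, -0.1085, 0)
  M3 = (-0.1085, -0.1085, 0)
rvec = (-0.2727, -0.4870, 0.1090), |rvec| = θ = 0.56870 rad = 32.584°
Rodrigues: sinθ=0.53853, 1−cosθ=0.15740; R = I + sinθ·[k]× + (1−cosθ)·[k]×²:
    [+0.87880 -0.03859 -0.47564]
    [+0.16785 +0.95803 +0.23240]
    [+0.44670 -0.28407 +0.84839]
t = (-0.0635, 0.0208, 0.4192) m
M0: Pc = R·M0+t = (-0.16304, +0.10653, +0.33991); u = 582.9·(-0.16304)/0.33991 + 326.5 = 46.9160, v = 533.8·(+0.10653)/0.33991 + 227.0 = 394.3023
M1: Pc = R·M1+t = (+0.02766, +0.14296, +0.43685); u = 582.9·(+0.02766)/0.43685 + 326.5 = 363.4113, v = 533.8·(+0.14296)/0.43685 + 227.0 = 401.6859
M2: Pc = R·M2+t = (+0.03604, -0.06493, +0.49849); u = 582.9·(+0.03604)/0.49849 + 326.5 = 368.6380, v = 533.8·(-0.06493)/0.49849 + 227.0 = 157.4663
M3: Pc = R·M3+t = (-0.15466, -0.10136, +0.40155); u = 582.9·(-0.15466)/0.40155 + 326.5 = 101.9903, v = 533.8·(-0.10136)/0.40155 + 227.0 = 92.2617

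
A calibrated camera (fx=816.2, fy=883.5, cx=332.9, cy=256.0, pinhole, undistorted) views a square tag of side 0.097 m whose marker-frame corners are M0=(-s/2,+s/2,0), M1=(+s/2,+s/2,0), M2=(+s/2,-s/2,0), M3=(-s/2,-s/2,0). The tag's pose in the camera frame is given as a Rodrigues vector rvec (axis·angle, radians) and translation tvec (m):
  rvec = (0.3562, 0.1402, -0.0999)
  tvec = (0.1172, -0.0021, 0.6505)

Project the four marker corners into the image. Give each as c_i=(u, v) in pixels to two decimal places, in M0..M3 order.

Intrinsics K: fx=816.2, fy=883.5, cx=332.9, cy=256.0
Marker side s = 0.097 m; corners in marker frame (Z=0):
  M0 = (-0.0485, +0.0485, 0)
  M1 = (+0.0485, +0.0485, 0)
  M2 = (+0.0485, -0.0485, 0)
  M3 = (-0.0485, -0.0485, 0)
rvec = (0.3562, 0.1402, -0.0999), |rvec| = θ = 0.39562 rad = 22.667°
Rodrigues: sinθ=0.38538, 1−cosθ=0.07724; R = I + sinθ·[k]× + (1−cosθ)·[k]×²:
    [+0.98537 +0.12196 +0.11901]
    [-0.07267 +0.93246 -0.35389]
    [-0.15413 +0.34007 +0.92768]
t = (0.1172, -0.0021, 0.6505) m
M0: Pc = R·M0+t = (+0.07532, +0.04665, +0.67447); u = 816.2·(+0.07532)/0.67447 + 332.9 = 424.0529, v = 883.5·(+0.04665)/0.67447 + 256.0 = 317.1060
M1: Pc = R·M1+t = (+0.17091, +0.03960, +0.65952); u = 816.2·(+0.17091)/0.65952 + 332.9 = 544.4079, v = 883.5·(+0.03960)/0.65952 + 256.0 = 309.0485
M2: Pc = R·M2+t = (+0.15908, -0.05085, +0.62653); u = 816.2·(+0.15908)/0.62653 + 332.9 = 540.1323, v = 883.5·(-0.05085)/0.62653 + 256.0 = 184.2960
M3: Pc = R·M3+t = (+0.06349, -0.04380, +0.64148); u = 816.2·(+0.06349)/0.64148 + 332.9 = 413.6880, v = 883.5·(-0.04380)/0.64148 + 256.0 = 195.6754

c0=(424.05, 317.11) c1=(544.41, 309.05) c2=(540.13, 184.30) c3=(413.69, 195.68)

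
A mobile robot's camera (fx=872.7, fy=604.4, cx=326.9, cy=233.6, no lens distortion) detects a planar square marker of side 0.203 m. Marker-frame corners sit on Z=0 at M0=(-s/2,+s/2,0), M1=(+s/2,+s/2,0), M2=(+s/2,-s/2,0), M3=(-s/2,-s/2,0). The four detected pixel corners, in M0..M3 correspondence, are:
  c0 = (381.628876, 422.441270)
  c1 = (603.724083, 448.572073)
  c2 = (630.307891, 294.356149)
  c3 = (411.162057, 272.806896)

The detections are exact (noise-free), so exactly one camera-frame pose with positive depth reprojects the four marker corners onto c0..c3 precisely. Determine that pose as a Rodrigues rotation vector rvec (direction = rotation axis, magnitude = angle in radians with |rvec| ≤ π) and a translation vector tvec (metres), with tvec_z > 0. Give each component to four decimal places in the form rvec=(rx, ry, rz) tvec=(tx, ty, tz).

Intrinsics K: fx=872.7, fy=604.4, cx=326.9, cy=233.6
Marker side s = 0.203 m; corners in marker frame (Z=0):
  M0 = (-0.1015, +0.1015, 0)
  M1 = (+0.1015, +0.1015, 0)
  M2 = (+0.1015, -0.1015, 0)
  M3 = (-0.1015, -0.1015, 0)
Detected image corners:
  c0 = (381.628876, 422.441270) px
  c1 = (603.724083, 448.572073) px
  c2 = (630.307891, 294.356149) px
  c3 = (411.162057, 272.806896) px
Planar DLT: solve 8×8 A·h = b for H (H[2,2]=1):
  H  [+1018.07239 -180.42119 +505.30674]
  H  [+68.61927 +718.37008 +358.73950]
  H  [-0.13552 -0.08309 +1.00000]
B = K⁻¹H; ‖b₁‖=1.236045, ‖b₂‖=1.236045; λ = 2/(‖b₁‖+‖b₂‖) = 0.809032, sign → tz>0 ⇒ λ=+0.809032
r₁ = λ·B[:,0] = (+0.98487,+0.13423,-0.10964); r₂ = λ·B[:,1] = (-0.14208,+0.98757,-0.06722)
r₃ = r₁×r₂ = (+0.09925,+0.08178,+0.99170); SVD([r₁ r₂ r₃]) → R = UVᵀ:
  R  [+0.98487 -0.14208 +0.09925]
  R  [+0.13423 +0.98757 +0.08178]
  R  [-0.10964 -0.06722 +0.99170]
t = (+0.16539, +0.16751, +0.80903) m
tr R = 2.964133; θ = arccos((tr R − 1)/2) = 0.189670 rad = 10.867°
axis k = ((R−Rᵀ)₃₂, (R−Rᵀ)₁₃, (R−Rᵀ)₂₁) / (2 sinθ) = (-0.395165, +0.553980, +0.732769)
rvec = θ·k = (-0.074951, +0.105073, +0.138984)

rvec=(-0.0750, 0.1051, 0.1390) tvec=(0.1654, 0.1675, 0.8090)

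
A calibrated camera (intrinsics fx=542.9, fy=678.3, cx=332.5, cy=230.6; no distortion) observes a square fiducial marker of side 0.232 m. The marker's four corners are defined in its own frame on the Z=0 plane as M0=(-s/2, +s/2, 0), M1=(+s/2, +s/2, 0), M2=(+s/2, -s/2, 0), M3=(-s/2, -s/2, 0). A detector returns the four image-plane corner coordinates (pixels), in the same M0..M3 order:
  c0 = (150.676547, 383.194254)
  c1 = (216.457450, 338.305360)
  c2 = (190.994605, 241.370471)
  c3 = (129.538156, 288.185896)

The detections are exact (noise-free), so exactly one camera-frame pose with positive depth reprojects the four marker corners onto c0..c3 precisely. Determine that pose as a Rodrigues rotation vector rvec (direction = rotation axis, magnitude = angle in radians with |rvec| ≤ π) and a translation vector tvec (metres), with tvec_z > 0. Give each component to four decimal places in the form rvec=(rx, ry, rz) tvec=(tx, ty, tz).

rvec=(-0.2683, 0.3701, -0.4508) tvec=(-0.4428, 0.1786, 1.4877)

Intrinsics K: fx=542.9, fy=678.3, cx=332.5, cy=230.6
Marker side s = 0.232 m; corners in marker frame (Z=0):
  M0 = (-0.1160, +0.1160, 0)
  M1 = (+0.1160, +0.1160, 0)
  M2 = (+0.1160, -0.1160, 0)
  M3 = (-0.1160, -0.1160, 0)
Detected image corners:
  c0 = (150.676547, 383.194254) px
  c1 = (216.457450, 338.305360) px
  c2 = (190.994605, 241.370471) px
  c3 = (129.538156, 288.185896) px
Planar DLT: solve 8×8 A·h = b for H (H[2,2]=1):
  H  [+240.83659 +61.99292 +170.90482]
  H  [-258.03912 +344.02270 +312.03877]
  H  [-0.19278 -0.22239 +1.00000]
B = K⁻¹H; ‖b₁‖=0.672157, ‖b₂‖=0.672157; λ = 2/(‖b₁‖+‖b₂‖) = 1.487747, sign → tz>0 ⇒ λ=+1.487747
r₁ = λ·B[:,0] = (+0.83563,-0.46847,-0.28680); r₂ = λ·B[:,1] = (+0.37252,+0.86704,-0.33086)
r₃ = r₁×r₂ = (+0.40367,+0.16964,+0.89904); SVD([r₁ r₂ r₃]) → R = UVᵀ:
  R  [+0.83563 +0.37252 +0.40367]
  R  [-0.46847 +0.86704 +0.16964]
  R  [-0.28680 -0.33086 +0.89904]
t = (-0.44283, +0.17862, +1.48775) m
tr R = 2.601719; θ = arccos((tr R − 1)/2) = 0.642067 rad = 36.788°
axis k = ((R−Rᵀ)₃₂, (R−Rᵀ)₁₃, (R−Rᵀ)₂₁) / (2 sinθ) = (-0.417879, +0.576492, -0.702163)
rvec = θ·k = (-0.268307, +0.370147, -0.450836)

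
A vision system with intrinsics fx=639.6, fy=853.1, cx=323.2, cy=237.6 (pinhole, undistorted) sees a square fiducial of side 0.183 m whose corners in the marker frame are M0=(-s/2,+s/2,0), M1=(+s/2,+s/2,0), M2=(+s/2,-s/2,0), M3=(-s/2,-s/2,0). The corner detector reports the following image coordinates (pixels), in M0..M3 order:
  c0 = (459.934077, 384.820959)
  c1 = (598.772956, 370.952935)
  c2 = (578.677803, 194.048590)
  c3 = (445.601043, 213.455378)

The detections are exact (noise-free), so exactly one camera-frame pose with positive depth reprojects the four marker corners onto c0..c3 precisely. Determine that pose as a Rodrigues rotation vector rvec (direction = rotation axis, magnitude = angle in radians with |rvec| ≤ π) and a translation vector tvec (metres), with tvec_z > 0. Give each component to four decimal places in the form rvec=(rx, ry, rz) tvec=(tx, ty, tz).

Intrinsics K: fx=639.6, fy=853.1, cx=323.2, cy=237.6
Marker side s = 0.183 m; corners in marker frame (Z=0):
  M0 = (-0.0915, +0.0915, 0)
  M1 = (+0.0915, +0.0915, 0)
  M2 = (+0.0915, -0.0915, 0)
  M3 = (-0.0915, -0.0915, 0)
Detected image corners:
  c0 = (459.934077, 384.820959) px
  c1 = (598.772956, 370.952935) px
  c2 = (578.677803, 194.048590) px
  c3 = (445.601043, 213.455378) px
Planar DLT: solve 8×8 A·h = b for H (H[2,2]=1):
  H  [+641.82633 -14.05001 +519.37920]
  H  [-147.50292 +891.06563 +289.31707]
  H  [-0.19360 -0.20708 +1.00000]
B = K⁻¹H; ‖b₁‖=1.124507, ‖b₂‖=1.124507; λ = 2/(‖b₁‖+‖b₂‖) = 0.889279, sign → tz>0 ⇒ λ=+0.889279
r₁ = λ·B[:,0] = (+0.97937,-0.10581,-0.17216); r₂ = λ·B[:,1] = (+0.07352,+0.98014,-0.18415)
r₃ = r₁×r₂ = (+0.18823,+0.16770,+0.96770); SVD([r₁ r₂ r₃]) → R = UVᵀ:
  R  [+0.97937 +0.07352 +0.18823]
  R  [-0.10581 +0.98014 +0.16770]
  R  [-0.17216 -0.18415 +0.96770]
t = (+0.27276, +0.05391, +0.88928) m
tr R = 2.927216; θ = arccos((tr R − 1)/2) = 0.270610 rad = 15.505°
axis k = ((R−Rᵀ)₃₂, (R−Rᵀ)₁₃, (R−Rᵀ)₂₁) / (2 sinθ) = (-0.658110, +0.674078, -0.335424)
rvec = θ·k = (-0.178091, +0.182412, -0.090769)

rvec=(-0.1781, 0.1824, -0.0908) tvec=(0.2728, 0.0539, 0.8893)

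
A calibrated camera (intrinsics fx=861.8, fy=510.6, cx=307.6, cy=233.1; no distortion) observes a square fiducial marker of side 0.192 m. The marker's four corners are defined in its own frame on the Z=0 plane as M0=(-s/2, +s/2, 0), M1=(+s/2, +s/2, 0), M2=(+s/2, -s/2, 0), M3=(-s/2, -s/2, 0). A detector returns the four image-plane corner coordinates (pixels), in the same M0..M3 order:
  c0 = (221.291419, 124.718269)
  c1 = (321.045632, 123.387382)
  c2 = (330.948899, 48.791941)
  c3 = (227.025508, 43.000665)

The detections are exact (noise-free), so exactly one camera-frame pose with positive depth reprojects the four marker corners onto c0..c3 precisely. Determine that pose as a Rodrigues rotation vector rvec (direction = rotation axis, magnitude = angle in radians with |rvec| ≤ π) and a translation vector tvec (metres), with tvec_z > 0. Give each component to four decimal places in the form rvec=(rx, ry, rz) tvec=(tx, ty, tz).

rvec=(0.3440, -0.6802, -0.0407) tvec=(-0.0459, -0.3756, 1.3035)

Intrinsics K: fx=861.8, fy=510.6, cx=307.6, cy=233.1
Marker side s = 0.192 m; corners in marker frame (Z=0):
  M0 = (-0.0960, +0.0960, 0)
  M1 = (+0.0960, +0.0960, 0)
  M2 = (+0.0960, -0.0960, 0)
  M3 = (-0.0960, -0.0960, 0)
Detected image corners:
  c0 = (221.291419, 124.718269) px
  c1 = (321.045632, 123.387382) px
  c2 = (330.948899, 48.791941) px
  c3 = (227.025508, 43.000665) px
Planar DLT: solve 8×8 A·h = b for H (H[2,2]=1):
  H  [+658.75265 +27.31703 +277.26969]
  H  [+50.89856 +427.40141 +85.95918]
  H  [+0.46751 +0.24912 +1.00000]
B = K⁻¹H; ‖b₁‖=0.767163, ‖b₂‖=0.767163; λ = 2/(‖b₁‖+‖b₂‖) = 1.303504, sign → tz>0 ⇒ λ=+1.303504
r₁ = λ·B[:,0] = (+0.77887,-0.14827,+0.60940); r₂ = λ·B[:,1] = (-0.07459,+0.94286,+0.32473)
r₃ = r₁×r₂ = (-0.62273,-0.29837,+0.72331); SVD([r₁ r₂ r₃]) → R = UVᵀ:
  R  [+0.77887 -0.07459 -0.62273]
  R  [-0.14827 +0.94286 -0.29837]
  R  [+0.60940 +0.32473 +0.72331]
t = (-0.04588, -0.37563, +1.30350) m
tr R = 2.445052; θ = arccos((tr R − 1)/2) = 0.763347 rad = 43.737°
axis k = ((R−Rᵀ)₃₂, (R−Rᵀ)₁₃, (R−Rᵀ)₂₁) / (2 sinθ) = (+0.450642, -0.891113, -0.053289)
rvec = θ·k = (+0.343997, -0.680229, -0.040678)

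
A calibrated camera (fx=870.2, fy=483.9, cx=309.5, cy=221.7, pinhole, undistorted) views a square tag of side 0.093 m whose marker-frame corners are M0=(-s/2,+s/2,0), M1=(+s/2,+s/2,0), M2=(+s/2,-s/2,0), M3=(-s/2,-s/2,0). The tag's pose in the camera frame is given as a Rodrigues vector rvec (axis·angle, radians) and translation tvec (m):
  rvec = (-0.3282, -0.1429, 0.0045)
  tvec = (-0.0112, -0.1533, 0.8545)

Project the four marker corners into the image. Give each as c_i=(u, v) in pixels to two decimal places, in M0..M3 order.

Intrinsics K: fx=870.2, fy=483.9, cx=309.5, cy=221.7
Marker side s = 0.093 m; corners in marker frame (Z=0):
  M0 = (-0.0465, +0.0465, 0)
  M1 = (+0.0465, +0.0465, 0)
  M2 = (+0.0465, -0.0465, 0)
  M3 = (-0.0465, -0.0465, 0)
rvec = (-0.3282, -0.1429, 0.0045), |rvec| = θ = 0.35799 rad = 20.511°
Rodrigues: sinθ=0.35039, 1−cosθ=0.06340; R = I + sinθ·[k]× + (1−cosθ)·[k]×²:
    [+0.98989 +0.01880 -0.14060]
    [+0.02761 +0.94671 +0.32092]
    [+0.13914 -0.32155 +0.93661]
t = (-0.0112, -0.1533, 0.8545) m
M0: Pc = R·M0+t = (-0.05636, -0.11056, +0.83308); u = 870.2·(-0.05636)/0.83308 + 309.5 = 250.6330, v = 483.9·(-0.11056)/0.83308 + 221.7 = 157.4793
M1: Pc = R·M1+t = (+0.03570, -0.10799, +0.84602); u = 870.2·(+0.03570)/0.84602 + 309.5 = 346.2244, v = 483.9·(-0.10799)/0.84602 + 221.7 = 159.9299
M2: Pc = R·M2+t = (+0.03396, -0.19604, +0.87592); u = 870.2·(+0.03396)/0.87592 + 309.5 = 343.2340, v = 483.9·(-0.19604)/0.87592 + 221.7 = 113.3994
M3: Pc = R·M3+t = (-0.05810, -0.19861, +0.86298); u = 870.2·(-0.05810)/0.86298 + 309.5 = 250.9102, v = 483.9·(-0.19861)/0.86298 + 221.7 = 110.3360

c0=(250.63, 157.48) c1=(346.22, 159.93) c2=(343.23, 113.40) c3=(250.91, 110.34)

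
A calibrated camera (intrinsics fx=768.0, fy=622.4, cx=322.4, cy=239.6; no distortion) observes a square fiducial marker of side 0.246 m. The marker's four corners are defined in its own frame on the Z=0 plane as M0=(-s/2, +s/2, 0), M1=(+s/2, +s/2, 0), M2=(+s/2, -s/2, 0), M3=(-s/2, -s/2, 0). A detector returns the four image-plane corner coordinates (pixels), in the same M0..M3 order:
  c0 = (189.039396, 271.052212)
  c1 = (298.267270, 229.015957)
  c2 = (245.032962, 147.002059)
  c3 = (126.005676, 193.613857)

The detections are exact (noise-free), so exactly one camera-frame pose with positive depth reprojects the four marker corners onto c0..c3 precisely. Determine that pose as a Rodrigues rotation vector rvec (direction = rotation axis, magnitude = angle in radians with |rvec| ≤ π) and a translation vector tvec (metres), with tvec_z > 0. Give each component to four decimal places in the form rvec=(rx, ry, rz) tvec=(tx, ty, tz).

rvec=(0.5742, -0.0833, -0.4427) tvec=(-0.2066, -0.0658, 1.4870)

Intrinsics K: fx=768.0, fy=622.4, cx=322.4, cy=239.6
Marker side s = 0.246 m; corners in marker frame (Z=0):
  M0 = (-0.1230, +0.1230, 0)
  M1 = (+0.1230, +0.1230, 0)
  M2 = (+0.1230, -0.1230, 0)
  M3 = (-0.1230, -0.1230, 0)
Detected image corners:
  c0 = (189.039396, 271.052212) px
  c1 = (298.267270, 229.015957) px
  c2 = (245.032962, 147.002059) px
  c3 = (126.005676, 193.613857) px
Planar DLT: solve 8×8 A·h = b for H (H[2,2]=1):
  H  [+456.47691 +314.63420 +215.67526]
  H  [-186.18993 +400.68720 +212.04217]
  H  [-0.03058 +0.36462 +1.00000]
B = K⁻¹H; ‖b₁‖=0.672476, ‖b₂‖=0.672476; λ = 2/(‖b₁‖+‖b₂‖) = 1.487042, sign → tz>0 ⇒ λ=+1.487042
r₁ = λ·B[:,0] = (+0.90295,-0.42734,-0.04548); r₂ = λ·B[:,1] = (+0.38160,+0.74860,+0.54220)
r₃ = r₁×r₂ = (-0.19766,-0.50694,+0.83902); SVD([r₁ r₂ r₃]) → R = UVᵀ:
  R  [+0.90295 +0.38160 -0.19766]
  R  [-0.42734 +0.74860 -0.50694]
  R  [-0.04548 +0.54220 +0.83902]
t = (-0.20665, -0.06584, +1.48704) m
tr R = 2.490560; θ = arccos((tr R − 1)/2) = 0.729841 rad = 41.817°
axis k = ((R−Rᵀ)₃₂, (R−Rᵀ)₁₃, (R−Rᵀ)₂₁) / (2 sinθ) = (+0.786755, -0.114118, -0.606626)
rvec = θ·k = (+0.574206, -0.083288, -0.442740)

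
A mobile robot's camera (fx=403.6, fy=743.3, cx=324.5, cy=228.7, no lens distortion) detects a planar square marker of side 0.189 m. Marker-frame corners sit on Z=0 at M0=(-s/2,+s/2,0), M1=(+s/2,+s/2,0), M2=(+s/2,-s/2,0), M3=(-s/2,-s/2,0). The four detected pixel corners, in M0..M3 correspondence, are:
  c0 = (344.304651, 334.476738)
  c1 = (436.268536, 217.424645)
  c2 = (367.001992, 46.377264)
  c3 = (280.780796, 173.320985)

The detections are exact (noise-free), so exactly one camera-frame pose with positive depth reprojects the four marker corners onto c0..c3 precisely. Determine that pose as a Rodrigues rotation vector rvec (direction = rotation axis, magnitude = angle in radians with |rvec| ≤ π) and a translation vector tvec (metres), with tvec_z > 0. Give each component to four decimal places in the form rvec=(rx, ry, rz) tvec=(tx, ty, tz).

rvec=(0.0344, 0.2583, -0.6324) tvec=(0.0521, -0.0314, 0.6815)

Intrinsics K: fx=403.6, fy=743.3, cx=324.5, cy=228.7
Marker side s = 0.189 m; corners in marker frame (Z=0):
  M0 = (-0.0945, +0.0945, 0)
  M1 = (+0.0945, +0.0945, 0)
  M2 = (+0.0945, -0.0945, 0)
  M3 = (-0.0945, -0.0945, 0)
Detected image corners:
  c0 = (344.304651, 334.476738) px
  c1 = (436.268536, 217.424645) px
  c2 = (367.001992, 46.377264) px
  c3 = (280.780796, 173.320985) px
Planar DLT: solve 8×8 A·h = b for H (H[2,2]=1):
  H  [+340.77036 +326.25773 +355.33495]
  H  [-716.16850 +864.69743 +194.46806]
  H  [-0.36551 -0.06865 +1.00000]
B = K⁻¹H; ‖b₁‖=1.467437, ‖b₂‖=1.467437; λ = 2/(‖b₁‖+‖b₂‖) = 0.681460, sign → tz>0 ⇒ λ=+0.681460
r₁ = λ·B[:,0] = (+0.77564,-0.57995,-0.24908); r₂ = λ·B[:,1] = (+0.58849,+0.80715,-0.04678)
r₃ = r₁×r₂ = (+0.22818,-0.11029,+0.96735); SVD([r₁ r₂ r₃]) → R = UVᵀ:
  R  [+0.77564 +0.58849 +0.22818]
  R  [-0.57995 +0.80715 -0.11029]
  R  [-0.24908 -0.04678 +0.96735]
t = (+0.05206, -0.03138, +0.68146) m
tr R = 2.550145; θ = arccos((tr R − 1)/2) = 0.683966 rad = 39.188°
axis k = ((R−Rᵀ)₃₂, (R−Rᵀ)₁₃, (R−Rᵀ)₂₁) / (2 sinθ) = (+0.050256, +0.377656, -0.924581)
rvec = θ·k = (+0.034373, +0.258304, -0.632383)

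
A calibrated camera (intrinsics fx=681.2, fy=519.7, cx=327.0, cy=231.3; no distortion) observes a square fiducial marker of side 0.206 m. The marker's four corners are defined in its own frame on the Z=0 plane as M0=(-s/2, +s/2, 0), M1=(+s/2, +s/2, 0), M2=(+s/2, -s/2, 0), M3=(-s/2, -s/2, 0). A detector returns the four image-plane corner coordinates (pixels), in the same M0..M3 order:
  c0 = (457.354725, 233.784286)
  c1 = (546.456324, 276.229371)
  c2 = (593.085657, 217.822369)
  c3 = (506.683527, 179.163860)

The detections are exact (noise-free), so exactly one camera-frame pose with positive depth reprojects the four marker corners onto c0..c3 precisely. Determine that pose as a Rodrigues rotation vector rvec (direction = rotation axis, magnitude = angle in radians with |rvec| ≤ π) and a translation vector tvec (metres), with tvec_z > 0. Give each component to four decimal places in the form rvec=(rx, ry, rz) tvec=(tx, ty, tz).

Intrinsics K: fx=681.2, fy=519.7, cx=327.0, cy=231.3
Marker side s = 0.206 m; corners in marker frame (Z=0):
  M0 = (-0.1030, +0.1030, 0)
  M1 = (+0.1030, +0.1030, 0)
  M2 = (+0.1030, -0.1030, 0)
  M3 = (-0.1030, -0.1030, 0)
Detected image corners:
  c0 = (457.354725, 233.784286) px
  c1 = (546.456324, 276.229371) px
  c2 = (593.085657, 217.822369) px
  c3 = (506.683527, 179.163860) px
Planar DLT: solve 8×8 A·h = b for H (H[2,2]=1):
  H  [+343.44251 -356.58843 +525.76776]
  H  [+161.11169 +220.90851 +225.73893]
  H  [-0.15665 -0.23498 +1.00000]
B = K⁻¹H; ‖b₁‖=0.710209, ‖b₂‖=0.710209; λ = 2/(‖b₁‖+‖b₂‖) = 1.408036, sign → tz>0 ⇒ λ=+1.408036
r₁ = λ·B[:,0] = (+0.81577,+0.53467,-0.22056); r₂ = λ·B[:,1] = (-0.57824,+0.74577,-0.33086)
r₃ = r₁×r₂ = (-0.01241,+0.39744,+0.91754); SVD([r₁ r₂ r₃]) → R = UVᵀ:
  R  [+0.81577 -0.57824 -0.01241]
  R  [+0.53467 +0.74577 +0.39744]
  R  [-0.22056 -0.33086 +0.91754]
t = (+0.41085, -0.01507, +1.40804) m
tr R = 2.479080; θ = arccos((tr R − 1)/2) = 0.738409 rad = 42.308°
axis k = ((R−Rᵀ)₃₂, (R−Rᵀ)₁₃, (R−Rᵀ)₂₁) / (2 sinθ) = (-0.540997, +0.154617, +0.826690)
rvec = θ·k = (-0.399477, +0.114171, +0.610435)

rvec=(-0.3995, 0.1142, 0.6104) tvec=(0.4109, -0.0151, 1.4080)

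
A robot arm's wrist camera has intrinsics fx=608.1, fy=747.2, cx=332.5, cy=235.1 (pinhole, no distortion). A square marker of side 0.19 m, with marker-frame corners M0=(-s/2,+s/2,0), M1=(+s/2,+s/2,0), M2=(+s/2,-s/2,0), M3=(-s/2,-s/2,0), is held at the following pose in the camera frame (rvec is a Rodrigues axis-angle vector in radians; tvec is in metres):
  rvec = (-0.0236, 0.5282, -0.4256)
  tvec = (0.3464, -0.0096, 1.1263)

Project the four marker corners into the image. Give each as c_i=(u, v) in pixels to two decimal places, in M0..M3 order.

c0=(494.63, 309.22) c1=(592.82, 262.47) c2=(545.95, 143.29) c3=(453.44, 198.31)

Intrinsics K: fx=608.1, fy=747.2, cx=332.5, cy=235.1
Marker side s = 0.19 m; corners in marker frame (Z=0):
  M0 = (-0.0950, +0.0950, 0)
  M1 = (+0.0950, +0.0950, 0)
  M2 = (+0.0950, -0.0950, 0)
  M3 = (-0.0950, -0.0950, 0)
rvec = (-0.0236, 0.5282, -0.4256), |rvec| = θ = 0.67874 rad = 38.889°
Rodrigues: sinθ=0.62781, 1−cosθ=0.22164; R = I + sinθ·[k]× + (1−cosθ)·[k]×²:
    [+0.77863 +0.38767 +0.49340]
    [-0.39966 +0.91259 -0.08632]
    [-0.48374 -0.12998 +0.86551]
t = (0.3464, -0.0096, 1.1263) m
M0: Pc = R·M0+t = (+0.30926, +0.11506, +1.15991); u = 608.1·(+0.30926)/1.15991 + 332.5 = 494.6338, v = 747.2·(+0.11506)/1.15991 + 235.1 = 309.2230
M1: Pc = R·M1+t = (+0.45720, +0.03913, +1.06800); u = 608.1·(+0.45720)/1.06800 + 332.5 = 592.8215, v = 747.2·(+0.03913)/1.06800 + 235.1 = 262.4749
M2: Pc = R·M2+t = (+0.38354, -0.13426, +1.09269); u = 608.1·(+0.38354)/1.09269 + 332.5 = 545.9465, v = 747.2·(-0.13426)/1.09269 + 235.1 = 143.2883
M3: Pc = R·M3+t = (+0.23560, -0.05833, +1.18460); u = 608.1·(+0.23560)/1.18460 + 332.5 = 453.4428, v = 747.2·(-0.05833)/1.18460 + 235.1 = 198.3091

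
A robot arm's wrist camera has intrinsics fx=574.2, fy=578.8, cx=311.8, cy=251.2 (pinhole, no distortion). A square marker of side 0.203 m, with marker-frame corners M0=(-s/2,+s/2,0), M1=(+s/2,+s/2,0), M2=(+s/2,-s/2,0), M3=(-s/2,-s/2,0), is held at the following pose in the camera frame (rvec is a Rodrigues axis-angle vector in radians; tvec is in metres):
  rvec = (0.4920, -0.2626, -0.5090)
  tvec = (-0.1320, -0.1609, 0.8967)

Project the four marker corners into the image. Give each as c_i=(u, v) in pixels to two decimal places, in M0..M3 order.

Intrinsics K: fx=574.2, fy=578.8, cx=311.8, cy=251.2
Marker side s = 0.203 m; corners in marker frame (Z=0):
  M0 = (-0.1015, +0.1015, 0)
  M1 = (+0.1015, +0.1015, 0)
  M2 = (+0.1015, -0.1015, 0)
  M3 = (-0.1015, -0.1015, 0)
rvec = (0.4920, -0.2626, -0.5090), |rvec| = θ = 0.75505 rad = 43.261°
Rodrigues: sinθ=0.68533, 1−cosθ=0.27176; R = I + sinθ·[k]× + (1−cosθ)·[k]×²:
    [+0.84363 +0.40041 -0.35773]
    [-0.52358 +0.76111 -0.38285]
    [+0.11897 +0.51028 +0.85174]
t = (-0.1320, -0.1609, 0.8967) m
M0: Pc = R·M0+t = (-0.17699, -0.03050, +0.93642); u = 574.2·(-0.17699)/0.93642 + 311.8 = 203.2740, v = 578.8·(-0.03050)/0.93642 + 251.2 = 232.3457
M1: Pc = R·M1+t = (-0.00573, -0.13679, +0.96057); u = 574.2·(-0.00573)/0.96057 + 311.8 = 308.3744, v = 578.8·(-0.13679)/0.96057 + 251.2 = 168.7751
M2: Pc = R·M2+t = (-0.08701, -0.29130, +0.85698); u = 574.2·(-0.08701)/0.85698 + 311.8 = 253.4988, v = 578.8·(-0.29130)/0.85698 + 251.2 = 54.4604
M3: Pc = R·M3+t = (-0.25827, -0.18501, +0.83283); u = 574.2·(-0.25827)/0.83283 + 311.8 = 133.7346, v = 578.8·(-0.18501)/0.83283 + 251.2 = 122.6228

c0=(203.27, 232.35) c1=(308.37, 168.78) c2=(253.50, 54.46) c3=(133.73, 122.62)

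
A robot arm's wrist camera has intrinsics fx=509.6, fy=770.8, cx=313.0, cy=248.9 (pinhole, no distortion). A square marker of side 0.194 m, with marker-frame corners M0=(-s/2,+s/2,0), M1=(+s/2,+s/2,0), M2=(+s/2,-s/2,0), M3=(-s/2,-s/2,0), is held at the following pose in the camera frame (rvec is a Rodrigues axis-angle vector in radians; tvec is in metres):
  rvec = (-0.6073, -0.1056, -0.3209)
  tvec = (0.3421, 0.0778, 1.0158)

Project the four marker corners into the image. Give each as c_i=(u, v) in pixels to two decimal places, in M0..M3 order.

c0=(465.18, 394.58) c1=(554.64, 348.73) c2=(501.51, 232.65) c3=(419.17, 269.80)

Intrinsics K: fx=509.6, fy=770.8, cx=313.0, cy=248.9
Marker side s = 0.194 m; corners in marker frame (Z=0):
  M0 = (-0.0970, +0.0970, 0)
  M1 = (+0.0970, +0.0970, 0)
  M2 = (+0.0970, -0.0970, 0)
  M3 = (-0.0970, -0.0970, 0)
rvec = (-0.6073, -0.1056, -0.3209), |rvec| = θ = 0.69494 rad = 39.817°
Rodrigues: sinθ=0.64034, 1−cosθ=0.23191; R = I + sinθ·[k]× + (1−cosθ)·[k]×²:
    [+0.94520 +0.32648 -0.00372]
    [-0.26489 +0.77345 +0.57586]
    [+0.19089 -0.54331 +0.81754]
t = (0.3421, 0.0778, 1.0158) m
M0: Pc = R·M0+t = (+0.28208, +0.17852, +0.94458); u = 509.6·(+0.28208)/0.94458 + 313.0 = 465.1841, v = 770.8·(+0.17852)/0.94458 + 248.9 = 394.5753
M1: Pc = R·M1+t = (+0.46545, +0.12713, +0.98161); u = 509.6·(+0.46545)/0.98161 + 313.0 = 554.6374, v = 770.8·(+0.12713)/0.98161 + 248.9 = 348.7271
M2: Pc = R·M2+t = (+0.40212, -0.02292, +1.08702); u = 509.6·(+0.40212)/1.08702 + 313.0 = 501.5139, v = 770.8·(-0.02292)/1.08702 + 248.9 = 232.6483
M3: Pc = R·M3+t = (+0.21875, +0.02847, +1.04999); u = 509.6·(+0.21875)/1.04999 + 313.0 = 419.1668, v = 770.8·(+0.02847)/1.04999 + 248.9 = 269.8001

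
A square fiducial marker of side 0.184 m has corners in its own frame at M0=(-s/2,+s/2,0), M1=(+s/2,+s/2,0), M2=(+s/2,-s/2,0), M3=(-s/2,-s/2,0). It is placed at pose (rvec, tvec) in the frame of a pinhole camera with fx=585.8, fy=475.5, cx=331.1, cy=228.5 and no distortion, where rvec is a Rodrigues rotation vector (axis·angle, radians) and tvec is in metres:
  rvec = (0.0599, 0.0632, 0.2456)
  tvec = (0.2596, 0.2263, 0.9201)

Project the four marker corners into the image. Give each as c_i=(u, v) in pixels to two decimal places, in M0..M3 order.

Intrinsics K: fx=585.8, fy=475.5, cx=331.1, cy=228.5
Marker side s = 0.184 m; corners in marker frame (Z=0):
  M0 = (-0.0920, +0.0920, 0)
  M1 = (+0.0920, +0.0920, 0)
  M2 = (+0.0920, -0.0920, 0)
  M3 = (-0.0920, -0.0920, 0)
rvec = (0.0599, 0.0632, 0.2456), |rvec| = θ = 0.26058 rad = 14.930°
Rodrigues: sinθ=0.25764, 1−cosθ=0.03376; R = I + sinθ·[k]× + (1−cosθ)·[k]×²:
    [+0.96802 -0.24095 +0.06980]
    [+0.24471 +0.96823 -0.05151]
    [-0.05517 +0.06694 +0.99623]
t = (0.2596, 0.2263, 0.9201) m
M0: Pc = R·M0+t = (+0.14837, +0.29286, +0.93133); u = 585.8·(+0.14837)/0.93133 + 331.1 = 424.4261, v = 475.5·(+0.29286)/0.93133 + 228.5 = 378.0236
M1: Pc = R·M1+t = (+0.32649, +0.33789, +0.92118); u = 585.8·(+0.32649)/0.92118 + 331.1 = 538.7227, v = 475.5·(+0.33789)/0.92118 + 228.5 = 402.9137
M2: Pc = R·M2+t = (+0.37083, +0.15974, +0.90887); u = 585.8·(+0.37083)/0.90887 + 331.1 = 570.1118, v = 475.5·(+0.15974)/0.90887 + 228.5 = 312.0710
M3: Pc = R·M3+t = (+0.19271, +0.11471, +0.91902); u = 585.8·(+0.19271)/0.91902 + 331.1 = 453.9365, v = 475.5·(+0.11471)/0.91902 + 228.5 = 287.8508

c0=(424.43, 378.02) c1=(538.72, 402.91) c2=(570.11, 312.07) c3=(453.94, 287.85)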